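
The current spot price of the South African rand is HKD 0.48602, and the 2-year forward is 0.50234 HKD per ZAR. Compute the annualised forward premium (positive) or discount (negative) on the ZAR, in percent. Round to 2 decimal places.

T = 2 years.
ZAR trades forward at +3.35789% vs spot over the period.
Per annum: 0.0335789 / 2 = 0.016789 = 1.68%.

+1.68%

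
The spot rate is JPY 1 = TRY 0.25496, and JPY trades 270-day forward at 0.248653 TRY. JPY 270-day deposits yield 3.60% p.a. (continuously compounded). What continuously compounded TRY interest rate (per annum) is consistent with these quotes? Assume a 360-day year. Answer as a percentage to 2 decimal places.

T = 270/360 years.
By CIP, F/S equals the TRY-to-JPY growth ratio: 0.248653/0.25496 = 0.9752628.
JPY growth factor: e^(0.0360×270/360) = 1.0273678.
That pins the TRY growth at 1.0019536.
r = ln(1.0019536)/(270/360) = 0.002602 → 0.26%.

0.26%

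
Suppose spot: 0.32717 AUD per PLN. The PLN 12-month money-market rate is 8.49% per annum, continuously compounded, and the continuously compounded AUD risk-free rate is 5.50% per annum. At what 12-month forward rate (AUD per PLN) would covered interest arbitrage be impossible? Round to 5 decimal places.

0.31753

T = 1 year.
AUD growth factor: e^(0.0550×1) = 1.0565406.
PLN accumulates by e^(0.0849×1) = 1.0886082.
Forward (AUD per PLN) = 0.32717 × 1.0565406 / 1.0886082 = 0.3175324.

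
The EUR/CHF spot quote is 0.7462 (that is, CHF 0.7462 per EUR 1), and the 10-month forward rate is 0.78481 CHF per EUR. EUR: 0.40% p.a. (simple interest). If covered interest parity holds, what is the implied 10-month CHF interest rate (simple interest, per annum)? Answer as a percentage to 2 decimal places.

6.63%

T = 10/12 years.
CIP gives F = S · g_CHF/g_EUR, so g_CHF/g_EUR = 0.78481/0.7462 = 1.0517422.
EUR growth factor: 1 + 0.0040×10/12 = 1.0033333.
That pins the CHF growth at 1.055248.
(1.055248 − 1)/T = 0.066298, i.e. 6.63%.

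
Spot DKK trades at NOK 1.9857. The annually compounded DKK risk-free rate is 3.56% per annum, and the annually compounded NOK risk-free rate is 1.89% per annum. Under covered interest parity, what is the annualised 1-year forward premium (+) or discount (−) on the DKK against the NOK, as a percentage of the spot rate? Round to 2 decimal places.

T = 1 year.
F = S · g_NOK/g_DKK = 1.9857 × 1.018900/1.035600 = 1.9536788.
Annualised premium = (F − S)/S × (1/T) = (1.9536788 − 1.9857)/1.9857 ÷ 1 = -1.61%.

-1.61%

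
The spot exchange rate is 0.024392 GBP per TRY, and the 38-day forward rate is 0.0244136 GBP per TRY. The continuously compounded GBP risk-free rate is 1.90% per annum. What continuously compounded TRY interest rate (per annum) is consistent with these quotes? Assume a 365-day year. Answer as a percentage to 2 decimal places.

1.05%

T = 38/365 years.
F/S = 0.0244136/0.024392 = 1.0008855 = (growth of GBP) / (growth of TRY).
The GBP side grows by e^(0.0190×38/365) = 1.001980.
Hence g_TRY = 1.0010935.
Take logs: ln 1.0010935 / (38/365) = 0.010498, so 1.05%.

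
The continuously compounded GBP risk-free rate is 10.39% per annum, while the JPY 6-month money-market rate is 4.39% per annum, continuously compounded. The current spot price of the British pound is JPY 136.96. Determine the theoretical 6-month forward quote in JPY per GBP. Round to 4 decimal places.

T = 6/12 years.
JPY growth factor: e^(0.0439×6/12) = 1.022192674.
Growth of 1 GBP over T: e^(0.1039×6/12) = 1.053323075.
So F = 136.96 × 1.022192674 / 1.053323075 = 132.912220 (JPY/GBP).

132.9122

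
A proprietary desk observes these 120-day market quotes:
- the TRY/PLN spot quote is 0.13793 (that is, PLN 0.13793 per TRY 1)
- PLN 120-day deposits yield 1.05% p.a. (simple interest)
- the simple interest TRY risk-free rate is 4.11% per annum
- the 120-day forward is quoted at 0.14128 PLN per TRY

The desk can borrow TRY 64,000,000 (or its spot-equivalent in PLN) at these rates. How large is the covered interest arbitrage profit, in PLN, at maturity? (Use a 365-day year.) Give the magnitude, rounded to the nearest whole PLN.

PLN 306,104

T = 120/365 years.
Keep in TRY, deliver into the forward: 64,000,000·1.013512329·0.14128 = PLN 9,164,097.40.
Swap to PLN now, deposit: 64,000,000·0.13793·1.003452055 = PLN 8,857,993.08.
The quoted forward overvalues TRY, so borrow PLN, buy TRY at spot, deposit the TRY at 4.11%, and sell the proceeds forward at 0.14128.
Profit = 9,164,097.40 − 8,857,993.08 = PLN 306,104.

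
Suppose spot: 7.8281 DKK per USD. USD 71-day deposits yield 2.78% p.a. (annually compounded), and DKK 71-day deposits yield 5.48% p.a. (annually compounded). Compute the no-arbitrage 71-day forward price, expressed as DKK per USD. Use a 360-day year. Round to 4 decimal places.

T = 71/360 years.
Growth of 1 DKK over T: (1 + 0.0548)^(71/360) = 1.0105776.
Growth of 1 USD over T: (1 + 0.0278)^(71/360) = 1.0054226.
So F = 7.8281 × 1.0105776 / 1.0054226 = 7.868236 (DKK/USD).

7.8682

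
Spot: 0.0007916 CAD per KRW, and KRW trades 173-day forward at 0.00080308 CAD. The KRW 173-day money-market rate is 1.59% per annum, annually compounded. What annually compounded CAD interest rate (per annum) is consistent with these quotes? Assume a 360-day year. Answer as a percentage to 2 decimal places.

4.68%

T = 173/360 years.
By CIP, F/S equals the CAD-to-KRW growth ratio: 0.00080308/0.0007916 = 1.0145023.
KRW growth factor: (1 + 0.0159)^(173/360) = 1.0076095.
Hence g_CAD = 1.0222222.
r = 1.0222222^(360/173) − 1 = 0.046798 → 4.68%.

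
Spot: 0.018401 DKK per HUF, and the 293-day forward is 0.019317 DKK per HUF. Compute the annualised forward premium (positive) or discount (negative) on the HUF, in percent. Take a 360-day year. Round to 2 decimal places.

T = 293/360 years.
Period premium: (0.019317 − 0.018401)/0.018401 = 0.0497799.
×(1/T) gives 6.12% p.a.

+6.12%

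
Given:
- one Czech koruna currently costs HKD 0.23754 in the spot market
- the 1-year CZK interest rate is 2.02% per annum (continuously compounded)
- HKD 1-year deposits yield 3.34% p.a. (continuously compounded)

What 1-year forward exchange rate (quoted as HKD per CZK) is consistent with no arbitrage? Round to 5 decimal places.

T = 1 year.
HKD growth factor: e^(0.0334×1) = 1.033964.
CZK growth factor: e^(0.0202×1) = 1.0204054.
CIP: F = S · (grow HKD)/(grow CZK) = 0.23754 × 1.033964/1.0204054 = 0.2406963 HKD per CZK.

0.24070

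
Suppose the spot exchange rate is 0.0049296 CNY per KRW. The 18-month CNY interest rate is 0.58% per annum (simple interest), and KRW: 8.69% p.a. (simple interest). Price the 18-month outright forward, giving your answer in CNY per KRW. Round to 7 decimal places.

0.0043991

T = 18/12 years.
Growth of 1 CNY over T: 1 + 0.0058×18/12 = 1.008700.
KRW accumulates by 1 + 0.0869×18/12 = 1.130350.
So F = 0.0049296 × 1.008700 / 1.130350 = 0.004399069 (CNY/KRW).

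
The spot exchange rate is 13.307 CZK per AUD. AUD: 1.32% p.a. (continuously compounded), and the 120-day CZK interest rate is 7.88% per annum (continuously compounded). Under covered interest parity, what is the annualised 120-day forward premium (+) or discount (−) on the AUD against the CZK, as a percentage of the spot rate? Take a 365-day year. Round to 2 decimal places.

+6.63%

T = 120/365 years.
CIP forward (CZK per AUD) = 13.307 × 1.0262453/1.0043492 = 13.597110.
(F − S)/S ÷ T = (13.597110 − 13.307)/13.307/(120/365) = 0.066312 → 6.63%.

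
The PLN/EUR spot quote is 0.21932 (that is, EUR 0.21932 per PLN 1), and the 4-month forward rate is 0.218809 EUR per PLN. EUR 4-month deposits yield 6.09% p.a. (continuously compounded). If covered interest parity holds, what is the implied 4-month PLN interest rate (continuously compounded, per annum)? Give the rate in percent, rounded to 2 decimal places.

6.79%

T = 4/12 years.
F/S = 0.218809/0.21932 = 0.9976701 = (growth of EUR) / (growth of PLN).
The EUR side grows by e^(0.0609×4/12) = 1.0205074.
Hence g_PLN = 1.0228906.
Take logs: ln 1.0228906 / (4/12) = 0.067898, so 6.79%.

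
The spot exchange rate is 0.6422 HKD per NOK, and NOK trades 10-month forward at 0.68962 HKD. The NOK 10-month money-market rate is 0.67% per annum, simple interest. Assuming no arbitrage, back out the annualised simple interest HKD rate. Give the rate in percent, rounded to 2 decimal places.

9.58%

T = 10/12 years.
CIP gives F = S · g_HKD/g_NOK, so g_HKD/g_NOK = 0.68962/0.6422 = 1.0738399.
The NOK side grows by 1 + 0.0067×10/12 = 1.0055833.
Hence g_HKD = 1.0798355.
r = (1.0798355 − 1)/(10/12) = 0.095803 → 9.58%.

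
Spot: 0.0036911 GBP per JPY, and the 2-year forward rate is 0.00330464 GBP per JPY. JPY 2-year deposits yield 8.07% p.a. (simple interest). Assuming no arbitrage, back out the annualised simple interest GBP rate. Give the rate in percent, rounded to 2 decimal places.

T = 2 years.
F/S = 0.00330464/0.0036911 = 0.8952995 = (growth of GBP) / (growth of JPY).
JPY growth factor: 1 + 0.0807×2 = 1.161400.
So the GBP growth factor = 1.0398008.
r = (1.0398008 − 1)/2 = 0.019900 → 1.99%.

1.99%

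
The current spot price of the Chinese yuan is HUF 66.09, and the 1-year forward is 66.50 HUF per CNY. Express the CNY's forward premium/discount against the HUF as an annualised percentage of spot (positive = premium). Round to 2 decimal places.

+0.62%

T = 1 year.
CNY trades forward at +0.62037% vs spot over the period.
Annualise by dividing by T: 0.0062037 / 1 = 0.006204 → 0.62%.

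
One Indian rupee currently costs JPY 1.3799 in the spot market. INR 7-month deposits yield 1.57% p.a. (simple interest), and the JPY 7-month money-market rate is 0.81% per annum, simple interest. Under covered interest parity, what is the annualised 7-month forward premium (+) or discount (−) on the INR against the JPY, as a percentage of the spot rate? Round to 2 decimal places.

-0.75%

T = 7/12 years.
F = S · g_JPY/g_INR = 1.3799 × 1.004725/1.0091583 = 1.3738380.
(F − S)/S ÷ T = (1.3738380 − 1.3799)/1.3799/(7/12) = -0.007531 → -0.75%.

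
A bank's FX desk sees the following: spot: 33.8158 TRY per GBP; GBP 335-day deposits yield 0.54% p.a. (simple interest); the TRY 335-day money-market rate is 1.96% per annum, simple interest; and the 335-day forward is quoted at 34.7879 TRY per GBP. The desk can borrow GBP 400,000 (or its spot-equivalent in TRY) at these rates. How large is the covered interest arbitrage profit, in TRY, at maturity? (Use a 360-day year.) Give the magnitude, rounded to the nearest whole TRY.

TRY 212,059

T = 335/360 years.
Route A — deposit GBP, sell forward: 400,000 × 1.005025 × 34.7879 = TRY 13,985,083.68.
Route B — convert at spot, deposit TRY: 400,000 × 33.8158 × 1.0182388889 = TRY 13,773,025.05.
The quoted forward overvalues GBP, so borrow TRY, buy GBP at spot, deposit the GBP at 0.54%, and sell the proceeds forward at 34.7879.
The gap between the two covered legs is TRY 212,059.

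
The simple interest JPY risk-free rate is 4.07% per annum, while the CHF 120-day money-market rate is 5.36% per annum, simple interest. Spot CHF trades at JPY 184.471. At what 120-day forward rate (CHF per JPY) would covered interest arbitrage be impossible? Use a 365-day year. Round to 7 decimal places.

0.0054436

T = 120/365 years.
Growth of 1 JPY over T: 1 + 0.0407×120/365 = 1.0133808.
CHF growth factor: 1 + 0.0536×120/365 = 1.0176219.
CIP: F = S · (grow JPY)/(grow CHF) = 184.471 × 1.0133808/1.0176219 = 183.7022 JPY per CHF.
Invert for CHF per JPY: 1 / 183.7022 = 0.0054436.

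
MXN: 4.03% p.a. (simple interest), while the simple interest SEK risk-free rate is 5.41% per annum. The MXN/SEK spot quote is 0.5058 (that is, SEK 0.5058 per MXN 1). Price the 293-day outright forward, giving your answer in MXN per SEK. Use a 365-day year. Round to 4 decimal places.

1.9561

T = 293/365 years.
SEK growth factor: 1 + 0.0541×293/365 = 1.0434282.
MXN accumulates by 1 + 0.0403×293/365 = 1.0323504.
CIP: F = S · (grow SEK)/(grow MXN) = 0.5058 × 1.0434282/1.0323504 = 0.5112276 SEK per MXN.
Quoted the other way: 1/0.5112276 = 1.9561 MXN per SEK.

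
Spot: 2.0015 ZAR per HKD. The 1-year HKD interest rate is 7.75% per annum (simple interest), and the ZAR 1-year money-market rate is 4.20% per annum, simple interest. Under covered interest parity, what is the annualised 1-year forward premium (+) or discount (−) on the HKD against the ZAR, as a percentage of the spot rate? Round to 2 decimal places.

-3.29%

T = 1 year.
F = S · g_ZAR/g_HKD = 2.0015 × 1.042000/1.077500 = 1.9355573.
Annualised premium = (F − S)/S × (1/T) = (1.9355573 − 2.0015)/2.0015 ÷ 1 = -3.29%.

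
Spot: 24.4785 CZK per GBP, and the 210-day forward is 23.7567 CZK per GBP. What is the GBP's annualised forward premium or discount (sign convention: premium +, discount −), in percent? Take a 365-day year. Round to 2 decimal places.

T = 210/365 years.
(F − S)/S = (23.7567 − 24.4785)/24.4785 = -0.0294871.
Per annum: -0.0294871 / (210/365) = -0.051251 = -5.13%.

-5.13%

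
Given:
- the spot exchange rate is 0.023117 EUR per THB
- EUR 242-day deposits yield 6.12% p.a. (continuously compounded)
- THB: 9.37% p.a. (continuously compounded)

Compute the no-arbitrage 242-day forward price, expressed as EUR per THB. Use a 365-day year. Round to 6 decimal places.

0.022624

T = 242/365 years.
EUR growth factor: e^(0.0612×242/365) = 1.0414109.
THB accumulates by e^(0.0937×242/365) = 1.0640947.
CIP: F = S · (grow EUR)/(grow THB) = 0.023117 × 1.0414109/1.0640947 = 0.02262420 EUR per THB.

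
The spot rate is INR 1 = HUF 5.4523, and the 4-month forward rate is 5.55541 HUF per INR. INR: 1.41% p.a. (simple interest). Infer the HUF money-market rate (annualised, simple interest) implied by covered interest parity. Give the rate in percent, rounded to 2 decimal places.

7.11%

T = 4/12 years.
F/S = 5.55541/5.4523 = 1.0189113 = (growth of HUF) / (growth of INR).
The INR side grows by 1 + 0.0141×4/12 = 1.004700.
That pins the HUF growth at 1.0237002.
(1.0237002 − 1)/T = 0.071101, i.e. 7.11%.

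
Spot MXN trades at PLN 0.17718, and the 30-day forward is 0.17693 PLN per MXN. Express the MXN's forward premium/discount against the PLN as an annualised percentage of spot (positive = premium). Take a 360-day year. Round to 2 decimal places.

T = 30/360 years.
(F − S)/S = (0.17693 − 0.17718)/0.17718 = -0.0014110.
Per annum: -0.0014110 / (30/360) = -0.016932 = -1.69%.

-1.69%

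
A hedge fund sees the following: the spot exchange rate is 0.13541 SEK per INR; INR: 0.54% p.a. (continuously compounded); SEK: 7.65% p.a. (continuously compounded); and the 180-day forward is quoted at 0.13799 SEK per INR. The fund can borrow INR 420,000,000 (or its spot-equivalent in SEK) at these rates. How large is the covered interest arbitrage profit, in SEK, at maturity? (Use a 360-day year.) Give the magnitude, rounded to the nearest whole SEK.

SEK 977,209

T = 180/360 years.
Invest the INR and cover forward: 420,000,000 × 1.0027036483 × 0.13799 = SEK 58,112,492.10.
Convert at spot and invest in SEK: 420,000,000 × 0.13541 × 1.0389909481 = SEK 59,089,701.00.
The quoted forward undervalues INR, so borrow INR, convert to SEK at spot, deposit the SEK at 7.65%, and buy INR forward at 0.13799 to cover the loan.
The gap between the two covered legs is SEK 977,209.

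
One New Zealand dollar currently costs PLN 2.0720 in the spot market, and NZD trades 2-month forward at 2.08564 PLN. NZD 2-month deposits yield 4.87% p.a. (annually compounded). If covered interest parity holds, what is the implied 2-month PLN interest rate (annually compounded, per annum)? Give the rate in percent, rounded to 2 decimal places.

T = 2/12 years.
By CIP, F/S equals the PLN-to-NZD growth ratio: 2.08564/2.072 = 1.0065830.
The NZD side grows by (1 + 0.0487)^(2/12) = 1.0079567.
So the PLN growth factor = 1.0145921.
r = 1.0145921^(12/2) − 1 = 0.090809 → 9.08%.

9.08%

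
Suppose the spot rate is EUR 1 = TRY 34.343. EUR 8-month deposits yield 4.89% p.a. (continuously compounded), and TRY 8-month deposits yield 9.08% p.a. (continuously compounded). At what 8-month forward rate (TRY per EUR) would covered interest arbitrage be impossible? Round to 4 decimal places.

T = 8/12 years.
TRY accumulates by e^(0.0908×8/12) = 1.06240301.
Growth of 1 EUR over T: e^(0.0489×8/12) = 1.0331372.
CIP: F = S · (grow TRY)/(grow EUR) = 34.343 × 1.06240301/1.0331372 = 35.315839 TRY per EUR.

35.3158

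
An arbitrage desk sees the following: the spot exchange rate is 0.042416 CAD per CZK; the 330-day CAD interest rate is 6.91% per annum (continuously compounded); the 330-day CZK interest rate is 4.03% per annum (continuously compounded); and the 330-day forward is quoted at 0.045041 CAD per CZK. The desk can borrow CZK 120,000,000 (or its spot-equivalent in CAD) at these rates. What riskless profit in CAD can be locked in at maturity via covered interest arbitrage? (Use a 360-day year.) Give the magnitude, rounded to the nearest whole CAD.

CAD 185,567

T = 330/360 years.
Route A — deposit CZK, sell forward: 120,000,000 × 1.037632491 × 0.045041 = CAD 5,608,320.60.
Route B — convert at spot, deposit CAD: 120,000,000 × 0.042416 × 1.065390786 = CAD 5,422,753.87.
The quoted forward overvalues CZK, so borrow CAD, buy CZK at spot, deposit the CZK at 4.03%, and sell the proceeds forward at 0.045041.
The gap between the two covered legs is CAD 185,567.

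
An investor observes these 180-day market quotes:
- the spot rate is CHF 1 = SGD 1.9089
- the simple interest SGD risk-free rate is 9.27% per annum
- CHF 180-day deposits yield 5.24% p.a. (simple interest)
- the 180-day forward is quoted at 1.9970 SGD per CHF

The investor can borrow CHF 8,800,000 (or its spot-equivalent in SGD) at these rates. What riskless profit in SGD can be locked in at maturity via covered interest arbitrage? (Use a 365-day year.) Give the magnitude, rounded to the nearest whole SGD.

T = 180/365 years.
Route A — deposit CHF, sell forward: 8,800,000 × 1.0258410959 × 1.9970 = SGD 18,027,721.08.
Route B — convert at spot, deposit SGD: 8,800,000 × 1.9089 × 1.0457150685 = SGD 17,566,256.35.
The quoted forward overvalues CHF, so borrow SGD, buy CHF at spot, deposit the CHF at 5.24%, and sell the proceeds forward at 1.9970.
Profit = 18,027,721.08 − 17,566,256.35 = SGD 461,465.

SGD 461,465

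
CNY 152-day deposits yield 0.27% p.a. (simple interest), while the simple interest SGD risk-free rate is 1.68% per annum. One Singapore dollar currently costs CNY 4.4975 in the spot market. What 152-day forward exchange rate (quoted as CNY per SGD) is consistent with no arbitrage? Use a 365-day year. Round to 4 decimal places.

T = 152/365 years.
Growth of 1 CNY over T: 1 + 0.0027×152/365 = 1.0011244.
Growth of 1 SGD over T: 1 + 0.0168×152/365 = 1.0069962.
Forward (CNY per SGD) = 4.4975 × 1.0011244 / 1.0069962 = 4.471275.

4.4713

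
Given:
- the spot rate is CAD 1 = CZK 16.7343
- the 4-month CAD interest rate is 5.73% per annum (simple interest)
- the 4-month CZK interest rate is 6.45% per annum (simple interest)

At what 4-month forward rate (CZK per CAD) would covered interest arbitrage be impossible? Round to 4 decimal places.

T = 4/12 years.
CZK accumulates by 1 + 0.0645×4/12 = 1.021500.
CAD accumulates by 1 + 0.0573×4/12 = 1.019100.
CIP: F = S · (grow CZK)/(grow CAD) = 16.7343 × 1.021500/1.019100 = 16.773710 CZK per CAD.

16.7737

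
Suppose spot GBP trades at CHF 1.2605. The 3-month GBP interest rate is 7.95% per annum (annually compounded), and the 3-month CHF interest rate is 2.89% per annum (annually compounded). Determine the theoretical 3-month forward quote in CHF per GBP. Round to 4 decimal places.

T = 3/12 years.
CHF accumulates by (1 + 0.0289)^(3/12) = 1.007148.
GBP accumulates by (1 + 0.0795)^(3/12) = 1.0193085.
Forward (CHF per GBP) = 1.2605 × 1.007148 / 1.0193085 = 1.245462.

1.2455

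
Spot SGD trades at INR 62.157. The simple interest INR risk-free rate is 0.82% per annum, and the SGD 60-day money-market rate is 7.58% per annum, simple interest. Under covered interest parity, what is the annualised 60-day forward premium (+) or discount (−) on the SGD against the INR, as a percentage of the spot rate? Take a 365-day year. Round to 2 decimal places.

T = 60/365 years.
CIP forward (INR per SGD) = 62.157 × 1.0013479/1.0124603 = 61.474787.
Annualised premium = (F − S)/S × (1/T) = (61.474787 − 62.157)/62.157 ÷ (60/365) = -6.68%.

-6.68%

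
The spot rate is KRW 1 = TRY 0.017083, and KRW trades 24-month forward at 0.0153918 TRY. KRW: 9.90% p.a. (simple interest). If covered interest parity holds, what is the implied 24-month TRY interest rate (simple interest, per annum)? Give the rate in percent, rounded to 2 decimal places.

T = 2 years.
CIP gives F = S · g_TRY/g_KRW, so g_TRY/g_KRW = 0.0153918/0.017083 = 0.9010010.
The KRW side grows by 1 + 0.0990×2 = 1.198000.
So the TRY growth factor = 1.0793992.
r = (1.0793992 − 1)/2 = 0.039700 → 3.97%.

3.97%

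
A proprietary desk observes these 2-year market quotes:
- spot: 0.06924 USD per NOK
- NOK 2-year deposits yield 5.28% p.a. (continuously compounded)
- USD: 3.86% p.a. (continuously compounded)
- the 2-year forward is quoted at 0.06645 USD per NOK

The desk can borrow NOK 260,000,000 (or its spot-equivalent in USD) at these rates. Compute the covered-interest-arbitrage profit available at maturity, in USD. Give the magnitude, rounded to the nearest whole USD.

USD 245,974

T = 2 years.
Route A — deposit NOK, sell forward: 260,000,000 × 1.1113772367 × 0.06645 = USD 19,201,264.52.
Route B — convert at spot, deposit USD: 260,000,000 × 0.06924 × 1.0802581064 = USD 19,447,238.53.
The quoted forward undervalues NOK, so borrow NOK, convert to USD at spot, deposit the USD at 3.86%, and buy NOK forward at 0.06645 to cover the loan.
The gap between the two covered legs is USD 245,974.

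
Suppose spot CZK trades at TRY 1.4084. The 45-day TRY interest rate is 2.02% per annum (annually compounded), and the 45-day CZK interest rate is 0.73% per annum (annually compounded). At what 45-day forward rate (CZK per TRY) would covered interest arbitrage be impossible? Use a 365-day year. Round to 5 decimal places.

0.70891

T = 45/365 years.
TRY accumulates by (1 + 0.0202)^(45/365) = 1.0024686.
CZK growth factor: (1 + 0.0073)^(45/365) = 1.0008971.
So F = 1.4084 × 1.0024686 / 1.0008971 = 1.410611 (TRY/CZK).
Quoted the other way: 1/1.410611 = 0.70891 CZK per TRY.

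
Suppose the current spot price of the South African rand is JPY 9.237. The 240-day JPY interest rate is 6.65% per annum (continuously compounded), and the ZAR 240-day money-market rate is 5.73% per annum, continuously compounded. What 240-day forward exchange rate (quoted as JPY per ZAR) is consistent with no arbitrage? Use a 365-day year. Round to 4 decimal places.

9.2930

T = 240/365 years.
JPY growth factor: e^(0.0665×240/365) = 1.0446961.
ZAR accumulates by e^(0.0573×240/365) = 1.0383955.
So F = 9.237 × 1.0446961 / 1.0383955 = 9.293047 (JPY/ZAR).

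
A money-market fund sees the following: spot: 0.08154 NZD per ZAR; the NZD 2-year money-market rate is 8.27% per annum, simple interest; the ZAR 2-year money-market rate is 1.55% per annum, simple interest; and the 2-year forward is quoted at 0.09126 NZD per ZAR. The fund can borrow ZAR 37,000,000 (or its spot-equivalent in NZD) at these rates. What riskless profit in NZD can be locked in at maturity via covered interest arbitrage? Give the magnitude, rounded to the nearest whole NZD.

NZD 34,693

T = 2 years.
Keep in ZAR, deliver into the forward: 37,000,000·1.031000·0.09126 = NZD 3,481,295.22.
Swap to NZD now, deposit: 37,000,000·0.08154·1.165400 = NZD 3,515,988.49.
The quoted forward undervalues ZAR, so borrow ZAR, convert to NZD at spot, deposit the NZD at 8.27%, and buy ZAR forward at 0.09126 to cover the loan.
Arbitrage profit = |3,481,295.22 − 3,515,988.49| = NZD 34,693.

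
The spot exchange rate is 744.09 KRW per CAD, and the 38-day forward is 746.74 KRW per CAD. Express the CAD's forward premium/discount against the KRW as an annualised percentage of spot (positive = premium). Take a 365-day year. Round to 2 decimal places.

+3.42%

T = 38/365 years.
CAD trades forward at +0.35614% vs spot over the period.
×(1/T) gives 3.42% p.a.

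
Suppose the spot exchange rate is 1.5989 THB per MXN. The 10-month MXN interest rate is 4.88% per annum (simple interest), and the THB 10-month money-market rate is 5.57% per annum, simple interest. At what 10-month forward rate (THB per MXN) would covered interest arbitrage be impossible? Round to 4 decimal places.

1.6077

T = 10/12 years.
THB accumulates by 1 + 0.0557×10/12 = 1.0464167.
Growth of 1 MXN over T: 1 + 0.0488×10/12 = 1.0406667.
CIP: F = S · (grow THB)/(grow MXN) = 1.5989 × 1.0464167/1.0406667 = 1.607734 THB per MXN.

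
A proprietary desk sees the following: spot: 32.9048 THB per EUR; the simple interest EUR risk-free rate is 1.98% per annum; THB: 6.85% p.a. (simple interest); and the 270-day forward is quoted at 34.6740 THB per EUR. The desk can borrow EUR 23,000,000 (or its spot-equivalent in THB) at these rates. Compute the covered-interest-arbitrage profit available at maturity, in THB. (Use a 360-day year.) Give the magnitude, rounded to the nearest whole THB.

THB 13,653,370

T = 270/360 years.
Keep in EUR, deliver into the forward: 23,000,000·1.014850·34.6740 = THB 809,344,904.70.
Swap to THB now, deposit: 23,000,000·32.9048·1.051375 = THB 795,691,534.30.
The quoted forward overvalues EUR, so borrow THB, buy EUR at spot, deposit the EUR at 1.98%, and sell the proceeds forward at 34.6740.
The gap between the two covered legs is THB 13,653,370.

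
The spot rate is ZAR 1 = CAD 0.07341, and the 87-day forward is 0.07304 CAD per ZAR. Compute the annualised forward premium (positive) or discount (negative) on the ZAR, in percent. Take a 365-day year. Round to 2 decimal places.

-2.11%

T = 87/365 years.
ZAR trades forward at -0.50402% vs spot over the period.
Per annum: -0.0050402 / (87/365) = -0.021146 = -2.11%.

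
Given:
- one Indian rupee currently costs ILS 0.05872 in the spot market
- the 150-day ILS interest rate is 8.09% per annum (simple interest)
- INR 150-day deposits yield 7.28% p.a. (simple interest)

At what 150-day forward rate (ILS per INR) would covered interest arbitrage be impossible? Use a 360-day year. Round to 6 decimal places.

T = 150/360 years.
ILS growth factor: 1 + 0.0809×150/360 = 1.0337083.
Growth of 1 INR over T: 1 + 0.0728×150/360 = 1.0303333.
CIP: F = S · (grow ILS)/(grow INR) = 0.05872 × 1.0337083/1.0303333 = 0.05891235 ILS per INR.

0.058912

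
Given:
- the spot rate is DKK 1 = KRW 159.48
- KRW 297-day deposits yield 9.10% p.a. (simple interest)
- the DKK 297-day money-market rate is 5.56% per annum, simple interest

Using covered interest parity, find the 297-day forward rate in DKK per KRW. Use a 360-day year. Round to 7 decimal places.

0.0061000

T = 297/360 years.
Growth of 1 KRW over T: 1 + 0.0910×297/360 = 1.075075.
DKK accumulates by 1 + 0.0556×297/360 = 1.045870.
So F = 159.48 × 1.075075 / 1.045870 = 163.9333 (KRW/DKK).
Quoted the other way: 1/163.9333 = 0.0061000 DKK per KRW.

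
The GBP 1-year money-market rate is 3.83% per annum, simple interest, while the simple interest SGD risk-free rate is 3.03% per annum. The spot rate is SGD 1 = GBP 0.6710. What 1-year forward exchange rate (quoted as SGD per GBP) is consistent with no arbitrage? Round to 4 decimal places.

1.4788

T = 1 year.
Growth of 1 GBP over T: 1 + 0.0383×1 = 1.038300.
SGD growth factor: 1 + 0.0303×1 = 1.030300.
Forward (GBP per SGD) = 0.671 × 1.038300 / 1.030300 = 0.6762101.
Quoted the other way: 1/0.6762101 = 1.4788 SGD per GBP.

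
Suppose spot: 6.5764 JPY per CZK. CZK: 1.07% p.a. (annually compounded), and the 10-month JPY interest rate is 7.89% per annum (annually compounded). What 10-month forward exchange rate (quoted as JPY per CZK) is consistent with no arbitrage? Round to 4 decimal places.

T = 10/12 years.
Growth of 1 JPY over T: (1 + 0.0789)^(10/12) = 1.0653304.
CZK growth factor: (1 + 0.0107)^(10/12) = 1.0089087.
So F = 6.5764 × 1.0653304 / 1.0089087 = 6.944175 (JPY/CZK).

6.9442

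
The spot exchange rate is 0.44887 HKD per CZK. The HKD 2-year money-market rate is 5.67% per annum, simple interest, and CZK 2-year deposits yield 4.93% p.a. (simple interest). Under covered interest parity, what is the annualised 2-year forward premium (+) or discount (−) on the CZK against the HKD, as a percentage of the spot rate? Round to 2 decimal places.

+0.67%

T = 2 years.
No-arbitrage forward: 0.44887 × 1.113400 / 1.098600 = 0.45491704 HKD/CZK.
Annualised premium = (F − S)/S × (1/T) = (0.45491704 − 0.44887)/0.44887 ÷ 2 = 0.67%.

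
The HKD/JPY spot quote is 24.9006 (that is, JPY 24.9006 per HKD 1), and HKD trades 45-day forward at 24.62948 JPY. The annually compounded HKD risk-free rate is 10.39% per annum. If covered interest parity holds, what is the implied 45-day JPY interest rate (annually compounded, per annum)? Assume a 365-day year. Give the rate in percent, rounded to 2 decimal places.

1.01%

T = 45/365 years.
F/S = 24.62948/24.9006 = 0.9891119 = (growth of JPY) / (growth of HKD).
HKD growth factor: (1 + 0.1039)^(45/365) = 1.0122615.
That pins the JPY growth at 1.0012399.
r = 1.0012399^(365/45) − 1 = 0.010101 → 1.01%.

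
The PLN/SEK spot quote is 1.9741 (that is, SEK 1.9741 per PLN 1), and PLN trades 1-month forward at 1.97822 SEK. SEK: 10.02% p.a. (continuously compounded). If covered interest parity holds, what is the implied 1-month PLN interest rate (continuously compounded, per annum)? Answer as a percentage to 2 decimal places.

T = 1/12 years.
CIP gives F = S · g_SEK/g_PLN, so g_SEK/g_PLN = 1.97822/1.9741 = 1.0020870.
The SEK side grows by e^(0.1002×1/12) = 1.008385.
So the PLN growth factor = 1.0062849.
Take logs: ln 1.0062849 / (1/12) = 0.075183, so 7.52%.

7.52%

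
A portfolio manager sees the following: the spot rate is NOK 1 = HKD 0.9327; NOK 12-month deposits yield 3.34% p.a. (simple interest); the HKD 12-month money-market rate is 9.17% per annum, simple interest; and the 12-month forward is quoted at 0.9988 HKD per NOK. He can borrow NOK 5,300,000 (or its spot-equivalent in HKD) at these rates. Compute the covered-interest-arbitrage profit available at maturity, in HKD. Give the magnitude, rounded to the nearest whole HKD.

HKD 73,836

T = 1 year.
Keep in NOK, deliver into the forward: 5,300,000·1.033400·0.9988 = HKD 5,470,447.58.
Swap to HKD now, deposit: 5,300,000·0.9327·1.091700 = HKD 5,396,611.53.
The quoted forward overvalues NOK, so borrow HKD, buy NOK at spot, deposit the NOK at 3.34%, and sell the proceeds forward at 0.9988.
Arbitrage profit = |5,470,447.58 − 5,396,611.53| = HKD 73,836.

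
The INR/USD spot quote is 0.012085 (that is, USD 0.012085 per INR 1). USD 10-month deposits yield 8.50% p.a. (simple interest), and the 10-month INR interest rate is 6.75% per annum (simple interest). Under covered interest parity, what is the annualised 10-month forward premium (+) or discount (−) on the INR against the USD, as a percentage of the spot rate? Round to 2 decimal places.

+1.66%

T = 10/12 years.
No-arbitrage forward: 0.012085 × 1.0708333 / 1.056250 = 0.012251854 USD/INR.
(F − S)/S ÷ T = (0.012251854 − 0.012085)/0.012085/(10/12) = 0.016568 → 1.66%.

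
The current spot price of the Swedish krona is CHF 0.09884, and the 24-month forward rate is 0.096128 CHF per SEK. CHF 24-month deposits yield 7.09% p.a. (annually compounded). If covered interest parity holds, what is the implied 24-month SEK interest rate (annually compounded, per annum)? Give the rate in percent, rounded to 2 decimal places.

8.59%

T = 2 years.
By CIP, F/S equals the CHF-to-SEK growth ratio: 0.096128/0.09884 = 0.9725617.
CHF growth factor: (1 + 0.0709)^2 = 1.1468268.
Hence g_SEK = 1.1791815.
r = 1.1791815^(1/2) − 1 = 0.085901 → 8.59%.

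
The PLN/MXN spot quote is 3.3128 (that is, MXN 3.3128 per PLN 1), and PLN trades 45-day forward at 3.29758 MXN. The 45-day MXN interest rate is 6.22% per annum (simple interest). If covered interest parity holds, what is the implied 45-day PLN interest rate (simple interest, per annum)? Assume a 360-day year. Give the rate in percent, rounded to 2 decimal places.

T = 45/360 years.
CIP gives F = S · g_MXN/g_PLN, so g_MXN/g_PLN = 3.29758/3.3128 = 0.9954057.
MXN growth factor: 1 + 0.0622×45/360 = 1.007775.
Hence g_PLN = 1.0124264.
(1.0124264 − 1)/T = 0.099411, i.e. 9.94%.

9.94%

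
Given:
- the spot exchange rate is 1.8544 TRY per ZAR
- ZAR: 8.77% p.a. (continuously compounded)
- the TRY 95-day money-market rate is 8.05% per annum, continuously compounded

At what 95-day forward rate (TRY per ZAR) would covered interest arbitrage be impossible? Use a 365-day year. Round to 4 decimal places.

T = 95/365 years.
TRY accumulates by e^(0.0805×95/365) = 1.0211731.
Growth of 1 ZAR over T: e^(0.0877×95/365) = 1.0230885.
So F = 1.8544 × 1.0211731 / 1.0230885 = 1.850928 (TRY/ZAR).

1.8509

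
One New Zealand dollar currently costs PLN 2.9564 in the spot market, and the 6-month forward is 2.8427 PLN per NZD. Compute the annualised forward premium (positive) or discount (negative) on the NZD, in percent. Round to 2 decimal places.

T = 6/12 years.
(F − S)/S = (2.8427 − 2.9564)/2.9564 = -0.0384589.
Annualise by dividing by T: -0.0384589 / (6/12) = -0.076918 → -7.69%.

-7.69%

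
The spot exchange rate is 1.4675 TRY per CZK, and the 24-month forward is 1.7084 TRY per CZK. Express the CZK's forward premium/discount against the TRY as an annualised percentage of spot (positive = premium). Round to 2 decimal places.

T = 2 years.
(F − S)/S = (1.7084 − 1.4675)/1.4675 = 0.1641567.
Per annum: 0.1641567 / 2 = 0.082078 = 8.21%.

+8.21%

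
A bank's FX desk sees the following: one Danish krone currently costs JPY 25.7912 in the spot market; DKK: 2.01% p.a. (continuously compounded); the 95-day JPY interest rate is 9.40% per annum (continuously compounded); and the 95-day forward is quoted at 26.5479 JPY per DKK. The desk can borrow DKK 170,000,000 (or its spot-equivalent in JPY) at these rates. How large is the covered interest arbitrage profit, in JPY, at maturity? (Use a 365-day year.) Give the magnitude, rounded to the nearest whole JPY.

T = 95/365 years.
Route A — deposit DKK, sell forward: 170,000,000 × 1.005245215076 × 26.5479 = JPY 4,536,815,405.70.
Route B — convert at spot, deposit JPY: 170,000,000 × 25.7912 × 1.024767495729 = JPY 4,493,097,184.09.
The quoted forward overvalues DKK, so borrow JPY, buy DKK at spot, deposit the DKK at 2.01%, and sell the proceeds forward at 26.5479.
The gap between the two covered legs is JPY 43,718,222.

JPY 43,718,222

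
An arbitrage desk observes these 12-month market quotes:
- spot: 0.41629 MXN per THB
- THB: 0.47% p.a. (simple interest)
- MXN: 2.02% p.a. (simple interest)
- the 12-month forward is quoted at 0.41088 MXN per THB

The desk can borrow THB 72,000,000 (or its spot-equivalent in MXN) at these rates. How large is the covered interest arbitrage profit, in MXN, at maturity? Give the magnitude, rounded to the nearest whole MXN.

T = 1 year.
Route A — deposit THB, sell forward: 72,000,000 × 1.004700 × 0.41088 = MXN 29,722,401.79.
Route B — convert at spot, deposit MXN: 72,000,000 × 0.41629 × 1.020200 = MXN 30,578,332.18.
The quoted forward undervalues THB, so borrow THB, convert to MXN at spot, deposit the MXN at 2.02%, and buy THB forward at 0.41088 to cover the loan.
Arbitrage profit = |29,722,401.79 − 30,578,332.18| = MXN 855,930.

MXN 855,930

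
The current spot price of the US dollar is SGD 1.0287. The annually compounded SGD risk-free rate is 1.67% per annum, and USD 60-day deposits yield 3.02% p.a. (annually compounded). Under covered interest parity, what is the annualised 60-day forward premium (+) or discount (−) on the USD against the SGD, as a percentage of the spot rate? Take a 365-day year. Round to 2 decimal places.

-1.32%

T = 60/365 years.
No-arbitrage forward: 1.0287 × 1.0027262 / 1.0049029 = 1.0264718 SGD/USD.
(F − S)/S ÷ T = (1.0264718 − 1.0287)/1.0287/(60/365) = -0.013177 → -1.32%.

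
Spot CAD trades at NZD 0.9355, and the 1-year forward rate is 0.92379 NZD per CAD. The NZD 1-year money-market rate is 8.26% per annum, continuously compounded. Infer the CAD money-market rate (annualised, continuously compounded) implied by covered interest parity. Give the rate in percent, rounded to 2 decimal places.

T = 1 year.
CIP gives F = S · g_NZD/g_CAD, so g_NZD/g_CAD = 0.92379/0.9355 = 0.9874826.
NZD growth factor: e^(0.0826×1) = 1.0861073.
That pins the CAD growth at 1.0998749.
Take logs: ln 1.0998749 / 1 = 0.095196, so 9.52%.

9.52%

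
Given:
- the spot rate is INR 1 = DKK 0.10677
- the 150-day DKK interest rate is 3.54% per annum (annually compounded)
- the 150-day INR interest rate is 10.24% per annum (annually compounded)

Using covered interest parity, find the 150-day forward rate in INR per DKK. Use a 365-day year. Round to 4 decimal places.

T = 150/365 years.
Growth of 1 DKK over T: (1 + 0.0354)^(150/365) = 1.014399.
Growth of 1 INR over T: (1 + 0.1024)^(150/365) = 1.0408776.
CIP: F = S · (grow DKK)/(grow INR) = 0.10677 × 1.014399/1.0408776 = 0.1040539 DKK per INR.
Quoted the other way: 1/0.1040539 = 9.6104 INR per DKK.

9.6104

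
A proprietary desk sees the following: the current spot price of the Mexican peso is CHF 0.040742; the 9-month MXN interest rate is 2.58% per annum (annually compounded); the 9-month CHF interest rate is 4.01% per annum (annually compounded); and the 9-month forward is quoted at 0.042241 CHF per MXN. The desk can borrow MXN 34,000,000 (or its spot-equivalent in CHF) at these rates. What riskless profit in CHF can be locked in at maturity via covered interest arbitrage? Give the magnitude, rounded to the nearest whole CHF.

CHF 37,212

T = 9/12 years.
Route A — deposit MXN, sell forward: 34,000,000 × 1.019288258 × 0.042241 = CHF 1,463,895.68.
Route B — convert at spot, deposit CHF: 34,000,000 × 0.040742 × 1.029926712 = CHF 1,426,683.32.
The quoted forward overvalues MXN, so borrow CHF, buy MXN at spot, deposit the MXN at 2.58%, and sell the proceeds forward at 0.042241.
Arbitrage profit = |1,463,895.68 − 1,426,683.32| = CHF 37,212.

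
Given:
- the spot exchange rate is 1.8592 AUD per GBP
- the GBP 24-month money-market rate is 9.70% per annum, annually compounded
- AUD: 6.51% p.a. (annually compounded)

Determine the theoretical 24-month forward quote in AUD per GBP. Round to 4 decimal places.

1.7526

T = 2 years.
Growth of 1 AUD over T: (1 + 0.0651)^2 = 1.134438.
GBP growth factor: (1 + 0.0970)^2 = 1.203409.
Forward (AUD per GBP) = 1.8592 × 1.134438 / 1.203409 = 1.752644.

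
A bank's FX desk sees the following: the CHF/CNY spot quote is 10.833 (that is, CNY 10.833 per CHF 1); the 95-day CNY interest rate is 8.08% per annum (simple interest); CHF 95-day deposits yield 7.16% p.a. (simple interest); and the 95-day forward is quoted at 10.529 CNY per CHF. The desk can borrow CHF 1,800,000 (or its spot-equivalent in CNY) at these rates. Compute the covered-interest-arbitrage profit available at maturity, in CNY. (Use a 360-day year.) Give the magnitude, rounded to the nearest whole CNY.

T = 95/360 years.
Invest the CHF and cover forward: 1,800,000 × 1.0188944444 × 10.529 = CNY 19,310,291.29.
Convert at spot and invest in CNY: 1,800,000 × 10.833 × 1.0213222222 = CNY 19,915,170.54.
The quoted forward undervalues CHF, so borrow CHF, convert to CNY at spot, deposit the CNY at 8.08%, and buy CHF forward at 10.529 to cover the loan.
The gap between the two covered legs is CNY 604,879.

CNY 604,879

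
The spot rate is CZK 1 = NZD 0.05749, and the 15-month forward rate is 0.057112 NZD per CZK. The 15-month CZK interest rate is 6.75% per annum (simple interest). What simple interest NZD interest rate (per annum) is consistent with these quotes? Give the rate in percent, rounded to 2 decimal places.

6.18%

T = 15/12 years.
CIP gives F = S · g_NZD/g_CZK, so g_NZD/g_CZK = 0.057112/0.05749 = 0.9934249.
The CZK side grows by 1 + 0.0675×15/12 = 1.084375.
So the NZD growth factor = 1.0772451.
(1.0772451 − 1)/T = 0.061796, i.e. 6.18%.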